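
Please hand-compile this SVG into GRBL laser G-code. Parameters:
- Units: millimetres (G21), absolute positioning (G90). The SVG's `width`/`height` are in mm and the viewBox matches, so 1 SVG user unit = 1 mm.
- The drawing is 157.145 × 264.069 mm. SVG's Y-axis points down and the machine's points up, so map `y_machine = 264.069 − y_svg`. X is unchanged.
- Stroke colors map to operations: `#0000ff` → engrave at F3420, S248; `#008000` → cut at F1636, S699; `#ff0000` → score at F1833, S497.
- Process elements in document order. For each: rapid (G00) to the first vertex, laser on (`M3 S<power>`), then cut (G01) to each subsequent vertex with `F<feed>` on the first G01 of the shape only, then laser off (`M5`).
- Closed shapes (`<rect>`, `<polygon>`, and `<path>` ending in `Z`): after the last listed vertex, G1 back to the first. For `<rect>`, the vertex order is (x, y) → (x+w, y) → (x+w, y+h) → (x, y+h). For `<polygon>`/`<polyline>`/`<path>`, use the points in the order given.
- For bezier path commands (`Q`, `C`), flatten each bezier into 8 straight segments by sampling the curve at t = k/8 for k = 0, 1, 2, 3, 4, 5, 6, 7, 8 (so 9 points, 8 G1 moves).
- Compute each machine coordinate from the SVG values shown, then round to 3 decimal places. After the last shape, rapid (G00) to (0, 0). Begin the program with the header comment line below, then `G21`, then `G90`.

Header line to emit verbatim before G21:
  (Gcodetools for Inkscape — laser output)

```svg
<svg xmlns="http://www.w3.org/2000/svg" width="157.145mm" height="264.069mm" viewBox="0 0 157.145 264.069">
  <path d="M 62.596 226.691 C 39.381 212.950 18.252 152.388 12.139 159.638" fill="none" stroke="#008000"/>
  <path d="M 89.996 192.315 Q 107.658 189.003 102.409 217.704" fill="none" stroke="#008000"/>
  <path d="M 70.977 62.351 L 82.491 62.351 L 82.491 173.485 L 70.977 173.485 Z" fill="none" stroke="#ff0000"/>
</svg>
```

(Gcodetools for Inkscape — laser output)
G21
G90
G00 X62.596 Y37.378
M3 S699
G01 X54.013 Y44.502 F1636
G01 X45.778 Y54.672
G01 X38.041 Y66.544
G01 X30.954 Y78.776
G01 X24.669 Y90.024
G01 X19.337 Y98.945
G01 X15.110 Y104.195
G01 X12.139 Y104.431
M5
G00 X89.996 Y71.754
M3 S699
G01 X94.054 Y72.082 F1636
G01 X97.395 Y71.409
G01 X100.021 Y69.736
G01 X101.930 Y67.063
G01 X103.124 Y63.389
G01 X103.602 Y58.715
G01 X103.363 Y53.040
G01 X102.409 Y46.365
M5
G00 X70.977 Y201.718
M3 S497
G01 X82.491 Y201.718 F1833
G01 X82.491 Y90.584
G01 X70.977 Y90.584
G01 X70.977 Y201.718
M5
G00 X0.000 Y0.000

1 u = 1 mm; y_m = 264.069 − y.

[1] `<path>` cubic bezier, #008000→cut S699 F1636: (62.596,37.378) → (54.013,44.502) → (45.778,54.672) → (38.041,66.544) → (30.954,78.776) → (24.669,90.024) → (19.337,98.945) → (15.110,104.195) → (12.139,104.431)

[2] `<path>` quadratic bezier, #008000→cut S699 F1636: (89.996,71.754) → (94.054,72.082) → (97.395,71.409) → (100.021,69.736) → (101.930,67.063) → (103.124,63.389) → (103.602,58.715) → (103.363,53.040) → (102.409,46.365)

[3] `<path>` rectangle, #ff0000→score S497 F1833: (70.977,201.718) → (82.491,201.718) → (82.491,90.584) → (70.977,90.584) → (70.977,201.718) (closed)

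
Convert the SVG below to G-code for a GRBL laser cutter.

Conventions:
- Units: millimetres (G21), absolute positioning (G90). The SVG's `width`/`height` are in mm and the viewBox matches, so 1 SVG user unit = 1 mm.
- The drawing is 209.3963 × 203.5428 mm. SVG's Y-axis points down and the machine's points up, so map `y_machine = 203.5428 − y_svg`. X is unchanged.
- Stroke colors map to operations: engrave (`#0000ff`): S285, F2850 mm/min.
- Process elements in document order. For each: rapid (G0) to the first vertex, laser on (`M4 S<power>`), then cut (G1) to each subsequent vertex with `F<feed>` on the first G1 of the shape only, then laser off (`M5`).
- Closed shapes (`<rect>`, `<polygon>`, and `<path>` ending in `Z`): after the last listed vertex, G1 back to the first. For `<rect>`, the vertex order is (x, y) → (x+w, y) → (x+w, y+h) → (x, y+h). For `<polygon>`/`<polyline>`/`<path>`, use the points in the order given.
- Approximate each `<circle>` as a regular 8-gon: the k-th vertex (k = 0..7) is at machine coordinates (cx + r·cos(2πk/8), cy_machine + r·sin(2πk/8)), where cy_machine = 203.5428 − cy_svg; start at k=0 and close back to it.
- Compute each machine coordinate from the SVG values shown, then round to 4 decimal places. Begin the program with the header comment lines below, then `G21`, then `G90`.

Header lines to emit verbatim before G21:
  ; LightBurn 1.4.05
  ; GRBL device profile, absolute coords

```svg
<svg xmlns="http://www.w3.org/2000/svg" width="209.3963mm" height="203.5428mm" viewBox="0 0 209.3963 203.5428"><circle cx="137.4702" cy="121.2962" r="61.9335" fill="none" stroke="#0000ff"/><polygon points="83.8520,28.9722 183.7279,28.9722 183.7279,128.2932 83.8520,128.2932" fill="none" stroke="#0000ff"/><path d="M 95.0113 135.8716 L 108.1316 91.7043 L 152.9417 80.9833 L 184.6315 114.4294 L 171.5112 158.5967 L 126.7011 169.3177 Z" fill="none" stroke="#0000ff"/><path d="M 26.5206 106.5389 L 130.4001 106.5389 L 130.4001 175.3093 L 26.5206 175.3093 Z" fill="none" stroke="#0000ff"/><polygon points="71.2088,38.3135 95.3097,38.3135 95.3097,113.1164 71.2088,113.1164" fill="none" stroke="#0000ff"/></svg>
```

1 u = 1 mm; y_m = 203.5428 − y.

[1] `<circle>` circle, #0000ff→engrave S285 F2850: (199.4037,82.2466) → (181.2638,126.0402) → (137.4702,144.1801) → (93.6766,126.0402) → (75.5367,82.2466) → (93.6766,38.4530) → (137.4702,20.3131) → (181.2638,38.4530) → (199.4037,82.2466) (closed)

[2] `<polygon>` rectangle, #0000ff→engrave S285 F2850: (83.8520,174.5706) → (183.7279,174.5706) → (183.7279,75.2496) → (83.8520,75.2496) → (83.8520,174.5706) (closed)

[3] `<path>` regular polygon, #0000ff→engrave S285 F2850: (95.0113,67.6712) → (108.1316,111.8385) → (152.9417,122.5595) → (184.6315,89.1134) → (171.5112,44.9461) → (126.7011,34.2251) → (95.0113,67.6712) (closed)

[4] `<path>` rectangle, #0000ff→engrave S285 F2850: (26.5206,97.0039) → (130.4001,97.0039) → (130.4001,28.2335) → (26.5206,28.2335) → (26.5206,97.0039) (closed)

[5] `<polygon>` rectangle, #0000ff→engrave S285 F2850: (71.2088,165.2293) → (95.3097,165.2293) → (95.3097,90.4264) → (71.2088,90.4264) → (71.2088,165.2293) (closed)

; LightBurn 1.4.05
; GRBL device profile, absolute coords
G21
G90
G0 X199.4037 Y82.2466
M4 S285
G1 X181.2638 Y126.0402 F2850
G1 X137.4702 Y144.1801
G1 X93.6766 Y126.0402
G1 X75.5367 Y82.2466
G1 X93.6766 Y38.4530
G1 X137.4702 Y20.3131
G1 X181.2638 Y38.4530
G1 X199.4037 Y82.2466
M5
G0 X83.8520 Y174.5706
M4 S285
G1 X183.7279 Y174.5706 F2850
G1 X183.7279 Y75.2496
G1 X83.8520 Y75.2496
G1 X83.8520 Y174.5706
M5
G0 X95.0113 Y67.6712
M4 S285
G1 X108.1316 Y111.8385 F2850
G1 X152.9417 Y122.5595
G1 X184.6315 Y89.1134
G1 X171.5112 Y44.9461
G1 X126.7011 Y34.2251
G1 X95.0113 Y67.6712
M5
G0 X26.5206 Y97.0039
M4 S285
G1 X130.4001 Y97.0039 F2850
G1 X130.4001 Y28.2335
G1 X26.5206 Y28.2335
G1 X26.5206 Y97.0039
M5
G0 X71.2088 Y165.2293
M4 S285
G1 X95.3097 Y165.2293 F2850
G1 X95.3097 Y90.4264
G1 X71.2088 Y90.4264
G1 X71.2088 Y165.2293
M5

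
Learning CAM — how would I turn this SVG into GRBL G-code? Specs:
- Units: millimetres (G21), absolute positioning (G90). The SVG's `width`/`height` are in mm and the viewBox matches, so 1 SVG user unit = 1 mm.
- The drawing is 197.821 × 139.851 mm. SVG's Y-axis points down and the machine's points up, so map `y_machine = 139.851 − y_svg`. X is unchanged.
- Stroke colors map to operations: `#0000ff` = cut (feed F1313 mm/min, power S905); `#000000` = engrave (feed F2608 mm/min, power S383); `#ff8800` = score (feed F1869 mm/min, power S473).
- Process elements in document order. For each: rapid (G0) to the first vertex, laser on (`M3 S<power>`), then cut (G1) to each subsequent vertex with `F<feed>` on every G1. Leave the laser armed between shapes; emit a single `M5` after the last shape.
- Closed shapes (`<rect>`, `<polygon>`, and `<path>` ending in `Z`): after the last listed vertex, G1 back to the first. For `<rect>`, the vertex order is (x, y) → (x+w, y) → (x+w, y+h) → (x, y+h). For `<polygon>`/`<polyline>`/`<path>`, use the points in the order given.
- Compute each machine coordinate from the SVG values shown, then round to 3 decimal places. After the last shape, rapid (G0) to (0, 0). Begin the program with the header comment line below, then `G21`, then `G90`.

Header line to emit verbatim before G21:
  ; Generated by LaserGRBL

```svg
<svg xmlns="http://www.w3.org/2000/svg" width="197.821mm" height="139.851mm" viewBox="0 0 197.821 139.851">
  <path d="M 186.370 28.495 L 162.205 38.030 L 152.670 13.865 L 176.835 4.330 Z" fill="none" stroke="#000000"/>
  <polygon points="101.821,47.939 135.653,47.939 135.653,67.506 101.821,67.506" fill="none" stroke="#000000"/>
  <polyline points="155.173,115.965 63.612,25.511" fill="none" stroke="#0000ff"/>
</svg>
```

; Generated by LaserGRBL
G21
G90
G0 X186.370 Y111.356
M3 S383
G1 X162.205 Y101.821 F2608
G1 X152.670 Y125.986 F2608
G1 X176.835 Y135.521 F2608
G1 X186.370 Y111.356 F2608
G0 X101.821 Y91.912
M3 S383
G1 X135.653 Y91.912 F2608
G1 X135.653 Y72.345 F2608
G1 X101.821 Y72.345 F2608
G1 X101.821 Y91.912 F2608
G0 X155.173 Y23.886
M3 S905
G1 X63.612 Y114.340 F1313
M5
G0 X0.000 Y0.000

viewBox `0 0 197.821 139.851` with mm width/height → 1 unit = 1 mm. Flip: y_m = 139.851 − y_svg.

**Shape 1** — `<path>` regular polygon, stroke `#000000` → engrave (S383, F2608). Machine vertices: (186.370,111.356) → (162.205,101.821) → (152.670,125.986) → (176.835,135.521) → (186.370,111.356). Closed: final G1 returns to the first vertex.

**Shape 2** — `<polygon>` rectangle, stroke `#000000` → engrave (S383, F2608). Machine vertices: (101.821,91.912) → (135.653,91.912) → (135.653,72.345) → (101.821,72.345) → (101.821,91.912). Closed: final G1 returns to the first vertex.

**Shape 3** — `<polyline>` line segment, stroke `#0000ff` → cut (S905, F1313). Machine vertices: (155.173,23.886) → (63.612,114.340). Open path.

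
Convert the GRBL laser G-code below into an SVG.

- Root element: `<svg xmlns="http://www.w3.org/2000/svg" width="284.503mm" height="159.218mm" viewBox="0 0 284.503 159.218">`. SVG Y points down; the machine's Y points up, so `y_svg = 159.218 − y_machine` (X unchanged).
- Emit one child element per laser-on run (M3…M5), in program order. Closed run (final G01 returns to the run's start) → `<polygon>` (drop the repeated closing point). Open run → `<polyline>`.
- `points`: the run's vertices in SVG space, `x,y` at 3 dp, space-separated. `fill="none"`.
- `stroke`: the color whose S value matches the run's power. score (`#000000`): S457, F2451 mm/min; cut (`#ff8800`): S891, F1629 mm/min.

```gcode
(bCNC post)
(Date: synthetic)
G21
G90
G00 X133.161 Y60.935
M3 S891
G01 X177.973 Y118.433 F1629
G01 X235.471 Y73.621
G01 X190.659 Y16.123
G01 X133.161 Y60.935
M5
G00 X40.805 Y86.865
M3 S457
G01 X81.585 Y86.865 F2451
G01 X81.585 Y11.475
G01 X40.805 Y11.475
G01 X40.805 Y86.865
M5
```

y_svg = 159.218 − y_m.

[1] S891→`#ff8800` (cut); closed run; points: 133.161,98.283 177.973,40.785 235.471,85.597 190.659,143.095

[2] S457→`#000000` (score); closed run; points: 40.805,72.353 81.585,72.353 81.585,147.743 40.805,147.743

<svg xmlns="http://www.w3.org/2000/svg" width="284.503mm" height="159.218mm" viewBox="0 0 284.503 159.218">
  <polygon points="133.161,98.283 177.973,40.785 235.471,85.597 190.659,143.095" fill="none" stroke="#ff8800"/>
  <polygon points="40.805,72.353 81.585,72.353 81.585,147.743 40.805,147.743" fill="none" stroke="#000000"/>
</svg>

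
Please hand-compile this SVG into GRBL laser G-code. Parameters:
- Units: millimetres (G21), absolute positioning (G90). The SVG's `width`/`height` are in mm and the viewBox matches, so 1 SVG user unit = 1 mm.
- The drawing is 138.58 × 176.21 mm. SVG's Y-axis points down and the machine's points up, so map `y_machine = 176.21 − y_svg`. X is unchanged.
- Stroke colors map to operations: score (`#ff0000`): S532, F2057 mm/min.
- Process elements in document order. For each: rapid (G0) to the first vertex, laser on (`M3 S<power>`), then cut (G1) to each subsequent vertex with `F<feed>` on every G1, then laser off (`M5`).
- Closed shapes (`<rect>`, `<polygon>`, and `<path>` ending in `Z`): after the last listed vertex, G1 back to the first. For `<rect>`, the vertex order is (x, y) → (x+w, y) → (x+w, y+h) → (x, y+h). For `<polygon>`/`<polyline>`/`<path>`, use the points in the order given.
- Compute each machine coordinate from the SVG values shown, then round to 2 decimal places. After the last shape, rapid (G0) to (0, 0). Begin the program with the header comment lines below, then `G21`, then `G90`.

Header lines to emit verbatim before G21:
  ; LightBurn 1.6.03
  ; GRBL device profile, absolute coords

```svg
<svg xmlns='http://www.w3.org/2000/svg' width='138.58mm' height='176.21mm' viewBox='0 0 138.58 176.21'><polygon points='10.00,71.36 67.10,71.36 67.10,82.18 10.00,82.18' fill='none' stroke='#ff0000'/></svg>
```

; LightBurn 1.6.03
; GRBL device profile, absolute coords
G21
G90
G0 X10.00 Y104.85
M3 S532
G1 X67.10 Y104.85 F2057
G1 X67.10 Y94.03 F2057
G1 X10.00 Y94.03 F2057
G1 X10.00 Y104.85 F2057
M5
G0 X0.00 Y0.00

viewBox `0 0 138.58 176.21` with mm width/height → 1 unit = 1 mm. Flip: y_m = 176.21 − y_svg.

**Shape 1** — `<polygon>` rectangle, stroke `#ff0000` → score (S532, F2057). Machine vertices: (10.00,104.85) → (67.10,104.85) → (67.10,94.03) → (10.00,94.03) → (10.00,104.85). Closed: final G1 returns to the first vertex.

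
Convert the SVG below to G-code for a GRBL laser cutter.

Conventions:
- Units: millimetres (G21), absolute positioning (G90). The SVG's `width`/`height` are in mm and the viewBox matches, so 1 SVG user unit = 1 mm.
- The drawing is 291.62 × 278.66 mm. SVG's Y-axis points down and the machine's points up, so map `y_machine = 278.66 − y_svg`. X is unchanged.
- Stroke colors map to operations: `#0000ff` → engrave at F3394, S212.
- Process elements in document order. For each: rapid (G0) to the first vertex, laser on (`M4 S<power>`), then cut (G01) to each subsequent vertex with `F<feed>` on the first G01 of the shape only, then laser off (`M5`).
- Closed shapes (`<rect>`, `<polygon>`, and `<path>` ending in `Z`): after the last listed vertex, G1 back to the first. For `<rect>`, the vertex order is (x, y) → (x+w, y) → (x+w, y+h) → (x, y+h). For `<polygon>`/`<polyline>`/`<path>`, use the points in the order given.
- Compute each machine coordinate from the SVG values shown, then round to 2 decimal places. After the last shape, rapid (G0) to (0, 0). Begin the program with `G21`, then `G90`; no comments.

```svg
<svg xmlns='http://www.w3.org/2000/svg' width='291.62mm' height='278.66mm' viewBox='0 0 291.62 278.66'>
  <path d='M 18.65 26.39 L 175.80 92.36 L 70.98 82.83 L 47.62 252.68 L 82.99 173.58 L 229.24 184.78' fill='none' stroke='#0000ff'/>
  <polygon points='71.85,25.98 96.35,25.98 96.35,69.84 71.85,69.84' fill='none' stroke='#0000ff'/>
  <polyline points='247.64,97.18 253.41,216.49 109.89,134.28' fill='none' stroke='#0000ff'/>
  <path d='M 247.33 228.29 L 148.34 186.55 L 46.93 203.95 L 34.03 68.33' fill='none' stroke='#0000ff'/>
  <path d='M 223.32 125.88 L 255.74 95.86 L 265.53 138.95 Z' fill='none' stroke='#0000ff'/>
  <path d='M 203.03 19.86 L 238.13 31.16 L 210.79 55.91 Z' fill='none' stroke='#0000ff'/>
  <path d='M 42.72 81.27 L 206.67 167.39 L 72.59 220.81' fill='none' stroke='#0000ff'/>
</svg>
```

Since the viewBox matches the mm dimensions, user units are millimetres directly. The only transform is the Y-flip y_m = 278.66 − y_svg.

Shape 1 is a open polyline drawn with `<path>`. Its stroke #0000ff means engrave at S212, F3394. After flipping Y the toolpath is (18.65,252.27) → (175.80,186.30) → (70.98,195.83) → (47.62,25.98) → (82.99,105.08) → (229.24,93.88).

Shape 2 is a rectangle drawn with `<polygon>`. Its stroke #0000ff means engrave at S212, F3394. After flipping Y the toolpath is (71.85,252.68) → (96.35,252.68) → (96.35,208.82) → (71.85,208.82) → (71.85,252.68), returning to the start.

Shape 3 is a open polyline drawn with `<polyline>`. Its stroke #0000ff means engrave at S212, F3394. After flipping Y the toolpath is (247.64,181.48) → (253.41,62.17) → (109.89,144.38).

Shape 4 is a open polyline drawn with `<path>`. Its stroke #0000ff means engrave at S212, F3394. After flipping Y the toolpath is (247.33,50.37) → (148.34,92.11) → (46.93,74.71) → (34.03,210.33).

Shape 5 is a regular polygon drawn with `<path>`. Its stroke #0000ff means engrave at S212, F3394. After flipping Y the toolpath is (223.32,152.78) → (255.74,182.80) → (265.53,139.71) → (223.32,152.78), returning to the start.

Shape 6 is a regular polygon drawn with `<path>`. Its stroke #0000ff means engrave at S212, F3394. After flipping Y the toolpath is (203.03,258.80) → (238.13,247.50) → (210.79,222.75) → (203.03,258.80), returning to the start.

Shape 7 is a open polyline drawn with `<path>`. Its stroke #0000ff means engrave at S212, F3394. After flipping Y the toolpath is (42.72,197.39) → (206.67,111.27) → (72.59,57.85).

G21
G90
G0 X18.65 Y252.27
M4 S212
G01 X175.80 Y186.30 F3394
G01 X70.98 Y195.83
G01 X47.62 Y25.98
G01 X82.99 Y105.08
G01 X229.24 Y93.88
M5
G0 X71.85 Y252.68
M4 S212
G01 X96.35 Y252.68 F3394
G01 X96.35 Y208.82
G01 X71.85 Y208.82
G01 X71.85 Y252.68
M5
G0 X247.64 Y181.48
M4 S212
G01 X253.41 Y62.17 F3394
G01 X109.89 Y144.38
M5
G0 X247.33 Y50.37
M4 S212
G01 X148.34 Y92.11 F3394
G01 X46.93 Y74.71
G01 X34.03 Y210.33
M5
G0 X223.32 Y152.78
M4 S212
G01 X255.74 Y182.80 F3394
G01 X265.53 Y139.71
G01 X223.32 Y152.78
M5
G0 X203.03 Y258.80
M4 S212
G01 X238.13 Y247.50 F3394
G01 X210.79 Y222.75
G01 X203.03 Y258.80
M5
G0 X42.72 Y197.39
M4 S212
G01 X206.67 Y111.27 F3394
G01 X72.59 Y57.85
M5
G0 X0.00 Y0.00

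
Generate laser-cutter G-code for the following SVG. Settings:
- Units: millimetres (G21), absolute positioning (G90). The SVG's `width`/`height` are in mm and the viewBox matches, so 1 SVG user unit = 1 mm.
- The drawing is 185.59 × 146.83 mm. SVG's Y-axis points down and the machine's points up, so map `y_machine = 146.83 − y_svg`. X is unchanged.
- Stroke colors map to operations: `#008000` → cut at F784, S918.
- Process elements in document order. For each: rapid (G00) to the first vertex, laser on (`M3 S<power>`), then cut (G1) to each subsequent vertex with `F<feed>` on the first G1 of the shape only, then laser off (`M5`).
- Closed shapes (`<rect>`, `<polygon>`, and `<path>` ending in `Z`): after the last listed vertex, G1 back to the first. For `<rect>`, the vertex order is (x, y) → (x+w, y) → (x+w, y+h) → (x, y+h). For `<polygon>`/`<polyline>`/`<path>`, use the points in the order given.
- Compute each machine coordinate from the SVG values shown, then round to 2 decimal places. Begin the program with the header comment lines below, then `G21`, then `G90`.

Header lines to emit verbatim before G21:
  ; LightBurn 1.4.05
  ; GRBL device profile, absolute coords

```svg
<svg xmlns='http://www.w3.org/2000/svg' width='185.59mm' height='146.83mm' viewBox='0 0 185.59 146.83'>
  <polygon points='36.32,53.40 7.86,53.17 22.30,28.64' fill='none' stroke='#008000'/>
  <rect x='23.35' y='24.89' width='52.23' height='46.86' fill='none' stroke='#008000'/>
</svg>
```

; LightBurn 1.4.05
; GRBL device profile, absolute coords
G21
G90
G00 X36.32 Y93.43
M3 S918
G1 X7.86 Y93.66 F784
G1 X22.30 Y118.19
G1 X36.32 Y93.43
M5
G00 X23.35 Y121.94
M3 S918
G1 X75.58 Y121.94 F784
G1 X75.58 Y75.08
G1 X23.35 Y75.08
G1 X23.35 Y121.94
M5

Since the viewBox matches the mm dimensions, user units are millimetres directly. The only transform is the Y-flip y_m = 146.83 − y_svg.

Shape 1 is a regular polygon drawn with `<polygon>`. Its stroke #008000 means cut at S918, F784. After flipping Y the toolpath is (36.32,93.43) → (7.86,93.66) → (22.30,118.19) → (36.32,93.43), returning to the start.

Shape 2 is a rectangle drawn with `<rect>`. Its stroke #008000 means cut at S918, F784. After flipping Y the toolpath is (23.35,121.94) → (75.58,121.94) → (75.58,75.08) → (23.35,75.08) → (23.35,121.94), returning to the start.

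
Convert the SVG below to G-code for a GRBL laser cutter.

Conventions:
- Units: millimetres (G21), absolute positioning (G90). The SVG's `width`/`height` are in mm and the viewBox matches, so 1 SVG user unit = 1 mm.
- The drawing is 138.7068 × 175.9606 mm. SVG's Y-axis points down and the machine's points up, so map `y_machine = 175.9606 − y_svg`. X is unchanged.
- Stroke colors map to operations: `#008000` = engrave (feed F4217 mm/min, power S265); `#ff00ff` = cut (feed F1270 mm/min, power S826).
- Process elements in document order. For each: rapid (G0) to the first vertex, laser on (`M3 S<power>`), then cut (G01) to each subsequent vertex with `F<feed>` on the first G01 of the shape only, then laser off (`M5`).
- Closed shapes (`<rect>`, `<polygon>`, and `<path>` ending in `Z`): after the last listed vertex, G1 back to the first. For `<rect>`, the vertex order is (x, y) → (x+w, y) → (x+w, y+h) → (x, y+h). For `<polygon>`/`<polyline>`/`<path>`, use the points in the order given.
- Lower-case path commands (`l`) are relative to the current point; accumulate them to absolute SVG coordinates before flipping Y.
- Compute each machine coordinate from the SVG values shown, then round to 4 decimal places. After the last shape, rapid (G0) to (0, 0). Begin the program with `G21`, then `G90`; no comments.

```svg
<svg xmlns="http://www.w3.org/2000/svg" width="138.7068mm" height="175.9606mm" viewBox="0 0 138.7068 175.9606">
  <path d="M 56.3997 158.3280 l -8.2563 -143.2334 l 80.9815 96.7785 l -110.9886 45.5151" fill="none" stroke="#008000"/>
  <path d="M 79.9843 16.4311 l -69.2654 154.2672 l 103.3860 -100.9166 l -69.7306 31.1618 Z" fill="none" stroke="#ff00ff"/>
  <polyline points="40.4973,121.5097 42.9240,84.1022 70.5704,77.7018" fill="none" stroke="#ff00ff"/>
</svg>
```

G21
G90
G0 X56.3997 Y17.6326
M3 S265
G01 X48.1434 Y160.8660 F4217
G01 X129.1249 Y64.0875
G01 X18.1363 Y18.5724
M5
G0 X79.9843 Y159.5295
M3 S826
G01 X10.7189 Y5.2623 F1270
G01 X114.1049 Y106.1789
G01 X44.3743 Y75.0171
G01 X79.9843 Y159.5295
M5
G0 X40.4973 Y54.4509
M3 S826
G01 X42.9240 Y91.8584 F1270
G01 X70.5704 Y98.2588
M5
G0 X0.0000 Y0.0000

viewBox `0 0 138.7068 175.9606` with mm width/height → 1 unit = 1 mm. Flip: y_m = 175.9606 − y_svg.

**Shape 1** — `<path>` open polyline, stroke `#008000` → engrave (S265, F4217). Machine vertices: (56.3997,17.6326) → (48.1434,160.8660) → (129.1249,64.0875) → (18.1363,18.5724). Open path.

**Shape 2** — `<path>` closed polygon, stroke `#ff00ff` → cut (S826, F1270). Machine vertices: (79.9843,159.5295) → (10.7189,5.2623) → (114.1049,106.1789) → (44.3743,75.0171) → (79.9843,159.5295). Closed: final G1 returns to the first vertex.

**Shape 3** — `<polyline>` open polyline, stroke `#ff00ff` → cut (S826, F1270). Machine vertices: (40.4973,54.4509) → (42.9240,91.8584) → (70.5704,98.2588). Open path.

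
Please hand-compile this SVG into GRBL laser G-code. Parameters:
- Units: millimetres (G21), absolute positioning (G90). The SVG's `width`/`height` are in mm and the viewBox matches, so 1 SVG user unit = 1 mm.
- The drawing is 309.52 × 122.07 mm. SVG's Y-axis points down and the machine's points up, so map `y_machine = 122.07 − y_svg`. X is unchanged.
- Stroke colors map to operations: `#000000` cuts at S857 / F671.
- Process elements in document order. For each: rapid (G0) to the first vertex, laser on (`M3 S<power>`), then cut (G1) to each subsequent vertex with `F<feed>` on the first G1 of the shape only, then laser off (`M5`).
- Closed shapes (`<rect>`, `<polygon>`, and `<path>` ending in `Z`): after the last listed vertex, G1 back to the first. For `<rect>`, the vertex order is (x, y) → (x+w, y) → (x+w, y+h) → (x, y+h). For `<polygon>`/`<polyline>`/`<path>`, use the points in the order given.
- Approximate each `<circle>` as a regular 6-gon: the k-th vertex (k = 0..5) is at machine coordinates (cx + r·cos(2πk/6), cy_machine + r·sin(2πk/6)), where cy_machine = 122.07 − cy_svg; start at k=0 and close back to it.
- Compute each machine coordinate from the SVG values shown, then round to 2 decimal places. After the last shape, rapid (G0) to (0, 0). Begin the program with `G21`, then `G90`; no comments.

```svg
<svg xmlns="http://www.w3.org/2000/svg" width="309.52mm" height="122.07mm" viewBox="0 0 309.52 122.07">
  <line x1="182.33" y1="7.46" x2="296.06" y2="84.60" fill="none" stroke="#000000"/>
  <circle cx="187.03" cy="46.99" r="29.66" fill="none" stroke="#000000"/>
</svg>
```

G21
G90
G0 X182.33 Y114.61
M3 S857
G1 X296.06 Y37.47 F671
M5
G0 X216.69 Y75.08
M3 S857
G1 X201.86 Y100.77 F671
G1 X172.20 Y100.77
G1 X157.37 Y75.08
G1 X172.20 Y49.39
G1 X201.86 Y49.39
G1 X216.69 Y75.08
M5
G0 X0.00 Y0.00

1 u = 1 mm; y_m = 122.07 − y.

[1] `<line>` line segment, #000000→cut S857 F671: (182.33,114.61) → (296.06,37.47)

[2] `<circle>` circle, #000000→cut S857 F671: (216.69,75.08) → (201.86,100.77) → (172.20,100.77) → (157.37,75.08) → (172.20,49.39) → (201.86,49.39) → (216.69,75.08) (closed)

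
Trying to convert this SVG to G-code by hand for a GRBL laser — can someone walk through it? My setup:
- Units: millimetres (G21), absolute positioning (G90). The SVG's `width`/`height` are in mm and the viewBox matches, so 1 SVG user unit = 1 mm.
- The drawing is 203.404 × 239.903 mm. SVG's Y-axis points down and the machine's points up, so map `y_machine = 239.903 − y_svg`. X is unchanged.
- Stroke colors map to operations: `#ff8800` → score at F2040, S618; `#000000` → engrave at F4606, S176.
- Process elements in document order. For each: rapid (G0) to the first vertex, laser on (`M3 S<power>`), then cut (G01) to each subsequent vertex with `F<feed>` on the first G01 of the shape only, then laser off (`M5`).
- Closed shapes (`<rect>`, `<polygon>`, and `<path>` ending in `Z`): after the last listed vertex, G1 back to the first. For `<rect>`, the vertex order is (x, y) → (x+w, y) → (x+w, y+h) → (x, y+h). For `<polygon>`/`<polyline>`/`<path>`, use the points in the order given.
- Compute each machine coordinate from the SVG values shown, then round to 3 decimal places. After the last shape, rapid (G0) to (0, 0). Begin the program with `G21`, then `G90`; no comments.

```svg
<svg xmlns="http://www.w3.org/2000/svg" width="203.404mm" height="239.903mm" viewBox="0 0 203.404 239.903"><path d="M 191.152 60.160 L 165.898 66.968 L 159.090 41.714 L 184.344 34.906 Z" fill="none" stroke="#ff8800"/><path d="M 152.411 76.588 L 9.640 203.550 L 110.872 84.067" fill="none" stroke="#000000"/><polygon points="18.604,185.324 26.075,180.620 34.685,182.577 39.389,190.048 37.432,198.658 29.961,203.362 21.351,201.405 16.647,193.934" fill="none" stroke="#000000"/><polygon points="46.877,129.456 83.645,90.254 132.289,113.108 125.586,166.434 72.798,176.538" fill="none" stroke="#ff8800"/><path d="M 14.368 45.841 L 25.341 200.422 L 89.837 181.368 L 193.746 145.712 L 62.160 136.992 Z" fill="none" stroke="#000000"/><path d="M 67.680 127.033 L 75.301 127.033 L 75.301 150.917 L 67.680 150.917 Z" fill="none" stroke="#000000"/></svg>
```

G21
G90
G0 X191.152 Y179.743
M3 S618
G01 X165.898 Y172.935 F2040
G01 X159.090 Y198.189
G01 X184.344 Y204.997
G01 X191.152 Y179.743
M5
G0 X152.411 Y163.315
M3 S176
G01 X9.640 Y36.353 F4606
G01 X110.872 Y155.836
M5
G0 X18.604 Y54.579
M3 S176
G01 X26.075 Y59.283 F4606
G01 X34.685 Y57.326
G01 X39.389 Y49.855
G01 X37.432 Y41.245
G01 X29.961 Y36.541
G01 X21.351 Y38.498
G01 X16.647 Y45.969
G01 X18.604 Y54.579
M5
G0 X46.877 Y110.447
M3 S618
G01 X83.645 Y149.649 F2040
G01 X132.289 Y126.795
G01 X125.586 Y73.469
G01 X72.798 Y63.365
G01 X46.877 Y110.447
M5
G0 X14.368 Y194.062
M3 S176
G01 X25.341 Y39.481 F4606
G01 X89.837 Y58.535
G01 X193.746 Y94.191
G01 X62.160 Y102.911
G01 X14.368 Y194.062
M5
G0 X67.680 Y112.870
M3 S176
G01 X75.301 Y112.870 F4606
G01 X75.301 Y88.986
G01 X67.680 Y88.986
G01 X67.680 Y112.870
M5
G0 X0.000 Y0.000

1 u = 1 mm; y_m = 239.903 − y.

[1] `<path>` regular polygon, #ff8800→score S618 F2040: (191.152,179.743) → (165.898,172.935) → (159.090,198.189) → (184.344,204.997) → (191.152,179.743) (closed)

[2] `<path>` open polyline, #000000→engrave S176 F4606: (152.411,163.315) → (9.640,36.353) → (110.872,155.836)

[3] `<polygon>` regular polygon, #000000→engrave S176 F4606: (18.604,54.579) → (26.075,59.283) → (34.685,57.326) → (39.389,49.855) → (37.432,41.245) → (29.961,36.541) → (21.351,38.498) → (16.647,45.969) → (18.604,54.579) (closed)

[4] `<polygon>` regular polygon, #ff8800→score S618 F2040: (46.877,110.447) → (83.645,149.649) → (132.289,126.795) → (125.586,73.469) → (72.798,63.365) → (46.877,110.447) (closed)

[5] `<path>` closed polygon, #000000→engrave S176 F4606: (14.368,194.062) → (25.341,39.481) → (89.837,58.535) → (193.746,94.191) → (62.160,102.911) → (14.368,194.062) (closed)

[6] `<path>` rectangle, #000000→engrave S176 F4606: (67.680,112.870) → (75.301,112.870) → (75.301,88.986) → (67.680,88.986) → (67.680,112.870) (closed)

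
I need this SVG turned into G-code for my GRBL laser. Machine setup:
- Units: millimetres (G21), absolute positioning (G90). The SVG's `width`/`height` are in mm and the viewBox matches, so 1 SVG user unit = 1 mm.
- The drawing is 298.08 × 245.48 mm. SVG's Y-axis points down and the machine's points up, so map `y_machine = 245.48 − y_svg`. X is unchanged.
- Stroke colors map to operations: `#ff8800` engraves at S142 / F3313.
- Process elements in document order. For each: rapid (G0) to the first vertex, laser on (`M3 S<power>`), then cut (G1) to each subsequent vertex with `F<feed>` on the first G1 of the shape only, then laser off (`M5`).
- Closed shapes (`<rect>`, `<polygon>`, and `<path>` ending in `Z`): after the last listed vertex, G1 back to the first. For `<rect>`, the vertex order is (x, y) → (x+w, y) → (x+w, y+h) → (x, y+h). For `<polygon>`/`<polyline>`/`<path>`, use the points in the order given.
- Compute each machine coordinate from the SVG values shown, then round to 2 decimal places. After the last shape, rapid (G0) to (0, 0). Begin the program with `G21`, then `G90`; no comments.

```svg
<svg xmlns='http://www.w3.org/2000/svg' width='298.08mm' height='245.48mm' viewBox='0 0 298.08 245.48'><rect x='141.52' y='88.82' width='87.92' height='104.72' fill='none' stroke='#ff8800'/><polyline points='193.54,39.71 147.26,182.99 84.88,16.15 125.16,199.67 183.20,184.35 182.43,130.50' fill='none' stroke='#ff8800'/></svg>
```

1 u = 1 mm; y_m = 245.48 − y.

[1] `<rect>` rectangle, #ff8800→engrave S142 F3313: (141.52,156.66) → (229.44,156.66) → (229.44,51.94) → (141.52,51.94) → (141.52,156.66) (closed)

[2] `<polyline>` open polyline, #ff8800→engrave S142 F3313: (193.54,205.77) → (147.26,62.49) → (84.88,229.33) → (125.16,45.81) → (183.20,61.13) → (182.43,114.98)

G21
G90
G0 X141.52 Y156.66
M3 S142
G1 X229.44 Y156.66 F3313
G1 X229.44 Y51.94
G1 X141.52 Y51.94
G1 X141.52 Y156.66
M5
G0 X193.54 Y205.77
M3 S142
G1 X147.26 Y62.49 F3313
G1 X84.88 Y229.33
G1 X125.16 Y45.81
G1 X183.20 Y61.13
G1 X182.43 Y114.98
M5
G0 X0.00 Y0.00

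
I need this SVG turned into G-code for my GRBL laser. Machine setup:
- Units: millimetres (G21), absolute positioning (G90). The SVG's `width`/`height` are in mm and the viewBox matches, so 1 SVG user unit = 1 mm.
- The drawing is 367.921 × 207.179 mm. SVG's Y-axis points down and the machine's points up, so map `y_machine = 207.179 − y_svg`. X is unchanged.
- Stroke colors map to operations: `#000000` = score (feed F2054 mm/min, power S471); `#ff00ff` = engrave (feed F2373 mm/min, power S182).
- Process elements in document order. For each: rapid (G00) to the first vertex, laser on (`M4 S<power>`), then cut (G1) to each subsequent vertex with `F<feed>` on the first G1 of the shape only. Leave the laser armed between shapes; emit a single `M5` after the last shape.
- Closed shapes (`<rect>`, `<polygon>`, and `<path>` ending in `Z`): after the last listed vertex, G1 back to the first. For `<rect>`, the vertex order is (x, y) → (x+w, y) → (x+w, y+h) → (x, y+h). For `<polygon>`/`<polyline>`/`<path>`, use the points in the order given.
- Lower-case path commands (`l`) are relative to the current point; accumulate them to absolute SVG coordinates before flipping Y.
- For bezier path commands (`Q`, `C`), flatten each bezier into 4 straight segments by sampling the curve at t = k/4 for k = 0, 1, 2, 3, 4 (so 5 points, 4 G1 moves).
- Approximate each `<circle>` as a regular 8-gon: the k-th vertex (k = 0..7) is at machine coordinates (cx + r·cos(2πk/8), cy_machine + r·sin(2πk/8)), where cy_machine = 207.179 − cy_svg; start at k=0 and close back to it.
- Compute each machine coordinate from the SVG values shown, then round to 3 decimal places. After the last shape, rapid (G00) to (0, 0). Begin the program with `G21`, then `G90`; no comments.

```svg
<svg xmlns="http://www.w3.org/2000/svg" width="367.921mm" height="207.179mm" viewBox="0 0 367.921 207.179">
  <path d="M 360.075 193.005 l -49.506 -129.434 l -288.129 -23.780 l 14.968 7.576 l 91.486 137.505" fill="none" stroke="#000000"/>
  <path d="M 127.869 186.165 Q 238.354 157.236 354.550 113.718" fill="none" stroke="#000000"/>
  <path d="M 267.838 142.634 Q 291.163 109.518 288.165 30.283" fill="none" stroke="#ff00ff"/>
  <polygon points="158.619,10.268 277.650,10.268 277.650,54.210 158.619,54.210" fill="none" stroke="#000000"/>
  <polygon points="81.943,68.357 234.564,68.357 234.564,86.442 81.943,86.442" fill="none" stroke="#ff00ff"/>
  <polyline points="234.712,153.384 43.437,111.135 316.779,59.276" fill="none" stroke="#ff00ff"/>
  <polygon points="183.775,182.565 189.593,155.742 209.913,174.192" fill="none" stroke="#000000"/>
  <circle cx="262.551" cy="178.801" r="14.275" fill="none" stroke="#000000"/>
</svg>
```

Since the viewBox matches the mm dimensions, user units are millimetres directly. The only transform is the Y-flip y_m = 207.179 − y_svg.

Shape 1 is a open polyline drawn with `<path>`. Its stroke #000000 means score at S471, F2054. After flipping Y the toolpath is (360.075,14.174) → (310.569,143.608) → (22.440,167.388) → (37.408,159.812) → (128.894,22.307).

Shape 2 is a quadratic bezier drawn with `<path>`. Its stroke #000000 means score at S471, F2054. After flipping Y the toolpath is (127.869,21.014) → (183.468,36.390) → (239.782,53.590) → (296.809,72.614) → (354.550,93.461).

Shape 3 is a quadratic bezier drawn with `<path>`. Its stroke #ff00ff means engrave at S182, F2373. After flipping Y the toolpath is (267.838,64.545) → (277.855,83.985) → (284.582,109.191) → (288.019,140.161) → (288.165,176.896).

Shape 4 is a rectangle drawn with `<polygon>`. Its stroke #000000 means score at S471, F2054. After flipping Y the toolpath is (158.619,196.911) → (277.650,196.911) → (277.650,152.969) → (158.619,152.969) → (158.619,196.911), returning to the start.

Shape 5 is a rectangle drawn with `<polygon>`. Its stroke #ff00ff means engrave at S182, F2373. After flipping Y the toolpath is (81.943,138.822) → (234.564,138.822) → (234.564,120.737) → (81.943,120.737) → (81.943,138.822), returning to the start.

Shape 6 is a open polyline drawn with `<polyline>`. Its stroke #ff00ff means engrave at S182, F2373. After flipping Y the toolpath is (234.712,53.795) → (43.437,96.044) → (316.779,147.903).

Shape 7 is a regular polygon drawn with `<polygon>`. Its stroke #000000 means score at S471, F2054. After flipping Y the toolpath is (183.775,24.614) → (189.593,51.437) → (209.913,32.987) → (183.775,24.614), returning to the start.

Shape 8 is a circle drawn with `<circle>`. Its stroke #000000 means score at S471, F2054. After flipping Y the toolpath is (276.826,28.378) → (272.645,38.472) → (262.551,42.653) → (252.457,38.472) → (248.276,28.378) → (252.457,18.284) → (262.551,14.103) → (272.645,18.284) → (276.826,28.378), returning to the start.

G21
G90
G00 X360.075 Y14.174
M4 S471
G1 X310.569 Y143.608 F2054
G1 X22.440 Y167.388
G1 X37.408 Y159.812
G1 X128.894 Y22.307
G00 X127.869 Y21.014
M4 S471
G1 X183.468 Y36.390 F2054
G1 X239.782 Y53.590
G1 X296.809 Y72.614
G1 X354.550 Y93.461
G00 X267.838 Y64.545
M4 S182
G1 X277.855 Y83.985 F2373
G1 X284.582 Y109.191
G1 X288.019 Y140.161
G1 X288.165 Y176.896
G00 X158.619 Y196.911
M4 S471
G1 X277.650 Y196.911 F2054
G1 X277.650 Y152.969
G1 X158.619 Y152.969
G1 X158.619 Y196.911
G00 X81.943 Y138.822
M4 S182
G1 X234.564 Y138.822 F2373
G1 X234.564 Y120.737
G1 X81.943 Y120.737
G1 X81.943 Y138.822
G00 X234.712 Y53.795
M4 S182
G1 X43.437 Y96.044 F2373
G1 X316.779 Y147.903
G00 X183.775 Y24.614
M4 S471
G1 X189.593 Y51.437 F2054
G1 X209.913 Y32.987
G1 X183.775 Y24.614
G00 X276.826 Y28.378
M4 S471
G1 X272.645 Y38.472 F2054
G1 X262.551 Y42.653
G1 X252.457 Y38.472
G1 X248.276 Y28.378
G1 X252.457 Y18.284
G1 X262.551 Y14.103
G1 X272.645 Y18.284
G1 X276.826 Y28.378
M5
G00 X0.000 Y0.000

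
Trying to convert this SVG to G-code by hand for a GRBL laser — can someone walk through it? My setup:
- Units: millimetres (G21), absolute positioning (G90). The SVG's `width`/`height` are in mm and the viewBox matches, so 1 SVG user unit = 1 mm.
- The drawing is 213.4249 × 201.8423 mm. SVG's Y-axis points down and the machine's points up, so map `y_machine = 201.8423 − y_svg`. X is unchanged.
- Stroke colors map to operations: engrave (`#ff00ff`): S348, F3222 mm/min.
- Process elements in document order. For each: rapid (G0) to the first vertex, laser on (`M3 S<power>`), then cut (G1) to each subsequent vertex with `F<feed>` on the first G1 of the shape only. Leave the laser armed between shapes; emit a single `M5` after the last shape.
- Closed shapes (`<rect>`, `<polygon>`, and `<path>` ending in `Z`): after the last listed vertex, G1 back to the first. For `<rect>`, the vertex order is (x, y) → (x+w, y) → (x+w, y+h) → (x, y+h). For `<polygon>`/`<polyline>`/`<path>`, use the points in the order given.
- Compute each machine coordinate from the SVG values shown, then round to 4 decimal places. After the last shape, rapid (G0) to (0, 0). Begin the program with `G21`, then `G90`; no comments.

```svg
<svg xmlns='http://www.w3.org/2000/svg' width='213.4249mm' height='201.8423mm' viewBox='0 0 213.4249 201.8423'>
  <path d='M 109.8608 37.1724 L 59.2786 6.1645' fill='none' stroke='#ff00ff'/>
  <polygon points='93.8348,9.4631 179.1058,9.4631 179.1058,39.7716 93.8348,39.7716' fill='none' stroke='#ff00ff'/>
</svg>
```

1 u = 1 mm; y_m = 201.8423 − y.

[1] `<path>` line segment, #ff00ff→engrave S348 F3222: (109.8608,164.6699) → (59.2786,195.6778)

[2] `<polygon>` rectangle, #ff00ff→engrave S348 F3222: (93.8348,192.3792) → (179.1058,192.3792) → (179.1058,162.0707) → (93.8348,162.0707) → (93.8348,192.3792) (closed)

G21
G90
G0 X109.8608 Y164.6699
M3 S348
G1 X59.2786 Y195.6778 F3222
G0 X93.8348 Y192.3792
M3 S348
G1 X179.1058 Y192.3792 F3222
G1 X179.1058 Y162.0707
G1 X93.8348 Y162.0707
G1 X93.8348 Y192.3792
M5
G0 X0.0000 Y0.0000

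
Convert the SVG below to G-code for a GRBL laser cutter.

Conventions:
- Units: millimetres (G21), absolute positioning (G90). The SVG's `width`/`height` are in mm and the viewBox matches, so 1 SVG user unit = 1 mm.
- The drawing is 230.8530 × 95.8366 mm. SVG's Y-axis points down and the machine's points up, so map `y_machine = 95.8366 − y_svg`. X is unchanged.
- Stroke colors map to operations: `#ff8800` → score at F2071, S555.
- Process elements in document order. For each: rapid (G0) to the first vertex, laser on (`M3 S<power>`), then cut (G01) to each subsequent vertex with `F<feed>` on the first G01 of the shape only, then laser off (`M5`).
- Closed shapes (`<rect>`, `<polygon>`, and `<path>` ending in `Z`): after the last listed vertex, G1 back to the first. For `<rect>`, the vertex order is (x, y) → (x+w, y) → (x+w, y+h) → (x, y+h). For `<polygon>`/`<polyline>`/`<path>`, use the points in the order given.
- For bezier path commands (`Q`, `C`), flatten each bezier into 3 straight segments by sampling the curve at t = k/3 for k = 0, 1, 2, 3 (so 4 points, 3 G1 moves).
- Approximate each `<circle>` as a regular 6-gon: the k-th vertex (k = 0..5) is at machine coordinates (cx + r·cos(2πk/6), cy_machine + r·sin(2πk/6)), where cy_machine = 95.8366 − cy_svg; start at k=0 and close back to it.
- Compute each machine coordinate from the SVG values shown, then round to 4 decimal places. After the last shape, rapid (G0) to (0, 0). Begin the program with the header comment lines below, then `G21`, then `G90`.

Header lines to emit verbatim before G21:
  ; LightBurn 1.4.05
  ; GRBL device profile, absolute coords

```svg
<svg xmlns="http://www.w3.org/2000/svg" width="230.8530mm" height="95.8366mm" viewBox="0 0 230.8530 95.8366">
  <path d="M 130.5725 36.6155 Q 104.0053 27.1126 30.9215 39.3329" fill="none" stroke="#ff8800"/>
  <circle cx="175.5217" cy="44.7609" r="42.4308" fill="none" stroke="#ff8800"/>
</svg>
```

; LightBurn 1.4.05
; GRBL device profile, absolute coords
G21
G90
G0 X130.5725 Y59.2211
M3 S555
G01 X107.6925 Y63.1427 F2071
G01 X74.4755 Y62.2369
G01 X30.9215 Y56.5037
M5
G0 X217.9525 Y51.0757
M3 S555
G01 X196.7371 Y87.8219 F2071
G01 X154.3063 Y87.8219
G01 X133.0909 Y51.0757
G01 X154.3063 Y14.3295
G01 X196.7371 Y14.3295
G01 X217.9525 Y51.0757
M5
G0 X0.0000 Y0.0000

viewBox `0 0 230.8530 95.8366` with mm width/height → 1 unit = 1 mm. Flip: y_m = 95.8366 − y_svg.

**Shape 1** — `<path>` quadratic bezier, stroke `#ff8800` → score (S555, F2071). Control points (SVG): P0=(130.5725,36.6155), P1=(104.0053,27.1126), P2=(30.9215,39.3329); sampled at t=k/3. Machine vertices: (130.5725,59.2211) → (107.6925,63.1427) → (74.4755,62.2369) → (30.9215,56.5037). Open path.

**Shape 2** — `<circle>` circle, stroke `#ff8800` → score (S555, F2071). Machine vertices: (217.9525,51.0757) → (196.7371,87.8219) → (154.3063,87.8219) → (133.0909,51.0757) → (154.3063,14.3295) → (196.7371,14.3295) → (217.9525,51.0757). Closed: final G1 returns to the first vertex.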